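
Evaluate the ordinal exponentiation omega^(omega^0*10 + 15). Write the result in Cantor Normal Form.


omega^(omega^0*10 + 15):
omega^0 = 1, so the exponent is 10 + 15 = 25 (finite ordinal addition).
Result = omega^25, already a single CNF term.

omega^25


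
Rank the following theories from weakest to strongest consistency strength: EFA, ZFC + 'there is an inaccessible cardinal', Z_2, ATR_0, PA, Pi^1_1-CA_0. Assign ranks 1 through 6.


Ordering by consistency strength:
1. EFA
2. PA
3. ATR_0
4. Pi^1_1-CA_0
5. Z_2
6. ZFC + 'there is an inaccessible cardinal'


EFA=1, ZFC + 'there is an inaccessible cardinal'=6, Z_2=5, ATR_0=3, PA=2, Pi^1_1-CA_0=4


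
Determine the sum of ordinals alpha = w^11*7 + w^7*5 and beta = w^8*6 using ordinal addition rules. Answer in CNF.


Ordinal addition (w^11*7 + w^7*5) + w^8*6:
alpha's leading term has exponent 11 > beta's exponent 8, so it survives.
alpha's tail term has exponent 7 < beta's exponent 8, so it is absorbed by beta.
In ordinal addition, any term followed by a strictly larger-exponent term is absorbed.
Result = w^11*7 + w^8*6

w^11*7 + w^8*6


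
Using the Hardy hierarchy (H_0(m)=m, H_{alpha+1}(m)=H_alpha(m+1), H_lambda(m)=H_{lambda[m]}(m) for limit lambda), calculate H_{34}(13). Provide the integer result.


H_34(13):
For finite ordinals k, H_k(n) = n + k (each successor step adds 1).
H_34(13) = 13 + 34 = 47

47


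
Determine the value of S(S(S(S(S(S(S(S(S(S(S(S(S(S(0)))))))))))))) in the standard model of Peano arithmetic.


Counting successors applied to 0:
14 applications of S to 0 = 14

14


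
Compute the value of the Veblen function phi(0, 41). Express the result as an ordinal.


phi(0, 41):
phi(0, beta) = omega^beta by definition.
phi(0, 41) = omega^41

omega^41


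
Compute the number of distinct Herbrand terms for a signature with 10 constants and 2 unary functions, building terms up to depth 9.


Herbrand terms by depth:
Depth 0: 10 constants
Depth 1: 20 new terms (running total: 30)
Depth 2: 40 new terms (running total: 70)
Depth 3: 80 new terms (running total: 150)
Depth 4: 160 new terms (running total: 310)
Depth 5: 320 new terms (running total: 630)
Depth 6: 640 new terms (running total: 1270)
Depth 7: 1280 new terms (running total: 2550)
Depth 8: 2560 new terms (running total: 5110)
Depth 9: 5120 new terms (running total: 10230)
Total distinct ground terms = 10230

10230


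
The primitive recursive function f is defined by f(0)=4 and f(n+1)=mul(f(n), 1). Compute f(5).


f(0) = 4
f(1) = mul(f(0), 1) = mul(4, 1) = 4
f(2) = mul(f(1), 1) = mul(4, 1) = 4
f(3) = mul(f(2), 1) = mul(4, 1) = 4
f(4) = mul(f(3), 1) = mul(4, 1) = 4
f(5) = mul(f(4), 1) = mul(4, 1) = 4


4


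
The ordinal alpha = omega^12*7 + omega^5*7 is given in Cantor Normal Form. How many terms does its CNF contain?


CNF: omega^12*7 + omega^5*7
Count the summands separated by '+':
  term 1: omega^12*7
  term 2: omega^5*7
Total terms = 2

2


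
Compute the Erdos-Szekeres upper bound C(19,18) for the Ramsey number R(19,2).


R(19,2) <= C(19+2-2, 19-1) = C(19, 18)
C(19, 18) = 19! / (18! * 1!)
= 19

19


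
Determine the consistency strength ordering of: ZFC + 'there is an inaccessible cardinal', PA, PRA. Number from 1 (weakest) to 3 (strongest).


Ordering by consistency strength:
1. PRA
2. PA
3. ZFC + 'there is an inaccessible cardinal'


ZFC + 'there is an inaccessible cardinal'=3, PA=2, PRA=1


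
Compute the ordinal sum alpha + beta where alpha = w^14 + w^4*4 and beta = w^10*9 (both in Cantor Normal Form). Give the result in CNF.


Ordinal addition (w^14 + w^4*4) + w^10*9:
alpha's leading term has exponent 14 > beta's exponent 10, so it survives.
alpha's tail term has exponent 4 < beta's exponent 10, so it is absorbed by beta.
In ordinal addition, any term followed by a strictly larger-exponent term is absorbed.
Result = w^14 + w^10*9

w^14 + w^10*9


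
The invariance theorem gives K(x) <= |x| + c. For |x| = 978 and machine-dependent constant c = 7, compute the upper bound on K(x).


K(x) <= |x| + c = 978 + 7 = 985

985


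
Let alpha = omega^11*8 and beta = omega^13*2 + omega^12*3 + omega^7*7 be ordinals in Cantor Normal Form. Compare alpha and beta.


Compare term by term from highest exponent:
alpha = omega^11*8
beta = omega^13*2 + omega^12*3 + omega^7*7
Term 1: alpha has omega^11*8, beta has omega^13*2
Term 2: alpha has omega^0*0, beta has omega^12*3
Term 3: alpha has omega^0*0, beta has omega^7*7
Result: alpha < beta

alpha < beta


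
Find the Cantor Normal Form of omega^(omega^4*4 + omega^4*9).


omega^(omega^4*4 + omega^4*9):
Both terms of the exponent have the same exponent 4, so they merge: omega^4*4 + omega^4*9 = omega^4*(4+9) = omega^4*13.
omega raised to a CNF ordinal is a single CNF term: Result = omega^(omega^4*13)

omega^(omega^4*13)


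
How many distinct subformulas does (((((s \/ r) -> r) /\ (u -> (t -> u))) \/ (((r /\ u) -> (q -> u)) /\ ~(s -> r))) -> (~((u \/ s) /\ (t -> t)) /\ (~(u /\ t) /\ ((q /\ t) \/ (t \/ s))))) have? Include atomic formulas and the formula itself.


Formula: (((((s \/ r) -> r) /\ (u -> (t -> u))) \/ (((r /\ u) -> (q -> u)) /\ ~(s -> r))) -> (~((u \/ s) /\ (t -> t)) /\ (~(u /\ t) /\ ((q /\ t) \/ (t \/ s)))))
Subformulas found:
  1. r
  2. q
  3. u
  4. s
  5. t
  6. (s \/ r)
  7. (r /\ u)
  8. (t -> t)
  9. (s -> r)
  10. (t -> u)
  11. (u /\ t)
  12. (q -> u)
  13. (q /\ t)
  14. (u \/ s)
  15. (t \/ s)
  16. ~(u /\ t)
  17. ~(s -> r)
  18. ((s \/ r) -> r)
  19. (u -> (t -> u))
  20. ((r /\ u) -> (q -> u))
  21. ((q /\ t) \/ (t \/ s))
  22. ((u \/ s) /\ (t -> t))
  23. ~((u \/ s) /\ (t -> t))
  24. (((s \/ r) -> r) /\ (u -> (t -> u)))
  25. (((r /\ u) -> (q -> u)) /\ ~(s -> r))
  26. (~(u /\ t) /\ ((q /\ t) \/ (t \/ s)))
  27. (~((u \/ s) /\ (t -> t)) /\ (~(u /\ t) /\ ((q /\ t) \/ (t \/ s))))
  28. ((((s \/ r) -> r) /\ (u -> (t -> u))) \/ (((r /\ u) -> (q -> u)) /\ ~(s -> r)))
  29. (((((s \/ r) -> r) /\ (u -> (t -> u))) \/ (((r /\ u) -> (q -> u)) /\ ~(s -> r))) -> (~((u \/ s) /\ (t -> t)) /\ (~(u /\ t) /\ ((q /\ t) \/ (t \/ s)))))
Total distinct subformulas = 29

29


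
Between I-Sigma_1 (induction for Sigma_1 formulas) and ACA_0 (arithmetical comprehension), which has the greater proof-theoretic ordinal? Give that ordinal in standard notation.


Proof-theoretic ordinal of I-Sigma_1 (induction for Sigma_1 formulas): omega^omega
Proof-theoretic ordinal of ACA_0 (arithmetical comprehension): epsilon_0
Comparing: omega^omega < epsilon_0.
The larger ordinal is epsilon_0 (from ACA_0 (arithmetical comprehension)).

epsilon_0


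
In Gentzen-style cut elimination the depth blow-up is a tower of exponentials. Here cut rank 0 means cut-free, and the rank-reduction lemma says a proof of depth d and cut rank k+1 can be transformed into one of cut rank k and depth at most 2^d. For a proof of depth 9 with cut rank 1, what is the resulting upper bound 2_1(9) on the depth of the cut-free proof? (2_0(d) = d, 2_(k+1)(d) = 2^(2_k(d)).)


Each rank reduction sends depth d to at most 2^d; cut rank r needs r reductions.
2_0(9) = 9
2_1(9) = 2^9 = 512
Cut-free depth bound = 512

512


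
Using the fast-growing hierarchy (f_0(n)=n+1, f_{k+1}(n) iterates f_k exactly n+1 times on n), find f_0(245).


f_0(245) = 245 + 1 = 246

246


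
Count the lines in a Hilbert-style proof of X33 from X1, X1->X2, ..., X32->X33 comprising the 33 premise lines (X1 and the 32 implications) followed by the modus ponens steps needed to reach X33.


We have 33 premise lines: X1 and 32 implications.
Each implication is detached once by MP, giving 32 MP lines.
33 premise lines + 32 MP lines = 65 total lines.

65


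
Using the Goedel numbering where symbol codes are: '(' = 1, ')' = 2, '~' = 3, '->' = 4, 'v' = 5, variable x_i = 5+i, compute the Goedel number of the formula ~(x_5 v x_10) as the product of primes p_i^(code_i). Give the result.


Formula: ~(x_5 v x_10)
Symbol codes: [3, 1, 10, 5, 15, 2]
Primes: [2, 3, 5, 7, 11, 13]
p_1^3 = 2^3 = 8
p_2^1 = 3^1 = 3
p_3^10 = 5^10 = 9765625
p_4^5 = 7^5 = 16807
p_5^15 = 11^15 = 4177248169415651
p_6^2 = 13^2 = 169
Product = 2780855786060000398671796875000

2780855786060000398671796875000


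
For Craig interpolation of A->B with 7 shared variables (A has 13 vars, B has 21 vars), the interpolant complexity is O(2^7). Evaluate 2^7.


Shared atoms = 7
Craig interpolant size bound = 2^7
= 128

128


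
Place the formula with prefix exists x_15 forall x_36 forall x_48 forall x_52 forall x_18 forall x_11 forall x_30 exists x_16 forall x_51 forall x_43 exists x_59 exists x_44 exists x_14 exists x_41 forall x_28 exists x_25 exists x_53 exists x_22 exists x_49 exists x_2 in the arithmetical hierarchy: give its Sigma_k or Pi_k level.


Leading quantifier is exists, so the class is Sigma.
Number of quantifier blocks = alternations + 1 = 6 + 1 = 7.
Classification: Sigma_7

Sigma_7


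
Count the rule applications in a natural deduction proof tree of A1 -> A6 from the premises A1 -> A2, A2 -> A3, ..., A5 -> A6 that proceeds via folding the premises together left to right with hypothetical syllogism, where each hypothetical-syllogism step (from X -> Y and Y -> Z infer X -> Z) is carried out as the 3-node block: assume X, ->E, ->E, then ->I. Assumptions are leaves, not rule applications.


There are 5 premises in the chain. The first HS step combines premises 1 and 2; each further premise needs one more HS step.
So 5 premises require 5 - 1 = 4 hypothetical-syllogism steps.
Each HS step uses 3 inference nodes (->E, ->E, ->I).
4 * 3 = 12 total inference nodes.

12


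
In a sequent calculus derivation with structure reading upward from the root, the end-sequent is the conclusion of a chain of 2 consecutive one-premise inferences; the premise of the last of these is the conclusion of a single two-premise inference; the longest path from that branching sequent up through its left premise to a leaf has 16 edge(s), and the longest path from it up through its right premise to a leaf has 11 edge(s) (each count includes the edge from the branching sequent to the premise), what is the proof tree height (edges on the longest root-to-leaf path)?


Longest path through the left premise: 16 edges (measured from the branching sequent)
Longest path through the right premise: 11 edges
Height of the subtree rooted at the branching sequent: max(16, 11) = 16
The branching sequent sits 2 edges above the root (the chain of one-premise inferences), so height = 16 + 2 = 18

18


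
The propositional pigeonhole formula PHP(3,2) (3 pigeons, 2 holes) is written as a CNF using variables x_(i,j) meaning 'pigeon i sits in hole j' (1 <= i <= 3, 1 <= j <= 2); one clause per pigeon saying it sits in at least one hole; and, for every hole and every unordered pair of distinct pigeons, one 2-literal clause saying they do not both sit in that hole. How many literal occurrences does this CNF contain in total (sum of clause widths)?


PHP(3,2): 3 pigeons, 2 holes, 3*2 = 6 variables.
- pigeon clauses: one per pigeon -> 3 clauses of width 2 -> 6 literals
- hole clauses: 2 holes * C(3,2) = 2 * 3 -> 6 clauses of width 2 -> 12 literals
Total literal occurrences = 6 + 12 = 18

18


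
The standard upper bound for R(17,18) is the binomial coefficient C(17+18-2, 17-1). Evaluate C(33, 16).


R(17,18) <= C(17+18-2, 17-1) = C(33, 16)
C(33, 16) = 33! / (16! * 17!)
= 1166803110

1166803110


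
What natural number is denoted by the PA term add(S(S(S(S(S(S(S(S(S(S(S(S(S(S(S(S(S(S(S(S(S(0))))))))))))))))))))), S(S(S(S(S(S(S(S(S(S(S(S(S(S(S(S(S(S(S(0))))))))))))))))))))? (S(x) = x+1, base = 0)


add(S^21(0), S^19(0)):
S^21(0) = 21
S^19(0) = 19
21 + 19 = 40

40


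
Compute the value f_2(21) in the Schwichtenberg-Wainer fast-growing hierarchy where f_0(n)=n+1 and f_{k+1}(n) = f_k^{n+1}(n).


f_2(21) = f_1^22(21)
f_1(m) = 2m + 1.
Iterating: f_1^k(n) = 2^k*(n+1) - 1.
f_2(21) = 2^22*(21+1) - 1 = 4194304*22 - 1 = 92274687

92274687


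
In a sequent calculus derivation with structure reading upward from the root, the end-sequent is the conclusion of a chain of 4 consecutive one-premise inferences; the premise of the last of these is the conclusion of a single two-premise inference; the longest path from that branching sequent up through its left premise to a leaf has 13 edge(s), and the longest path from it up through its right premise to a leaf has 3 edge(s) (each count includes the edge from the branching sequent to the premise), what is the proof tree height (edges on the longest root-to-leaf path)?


Longest path through the left premise: 13 edges (measured from the branching sequent)
Longest path through the right premise: 3 edges
Height of the subtree rooted at the branching sequent: max(13, 3) = 13
The branching sequent sits 4 edges above the root (the chain of one-premise inferences), so height = 13 + 4 = 17

17


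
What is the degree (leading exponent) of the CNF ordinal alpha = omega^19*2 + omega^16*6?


CNF: omega^19*2 + omega^16*6
The leading term is omega^19*2, which has exponent 19.

19


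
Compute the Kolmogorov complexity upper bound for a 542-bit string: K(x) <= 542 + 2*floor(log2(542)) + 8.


floor(log2(542)) = 9
2 * 9 = 18
K(x) <= 542 + 18 + 8 = 568

568


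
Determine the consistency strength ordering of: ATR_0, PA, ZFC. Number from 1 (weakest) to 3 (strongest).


Ordering by consistency strength:
1. PA
2. ATR_0
3. ZFC


ATR_0=2, PA=1, ZFC=3


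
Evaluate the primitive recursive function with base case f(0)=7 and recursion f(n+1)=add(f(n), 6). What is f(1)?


f(0) = 7
f(1) = add(f(0), 6) = add(7, 6) = 13


13


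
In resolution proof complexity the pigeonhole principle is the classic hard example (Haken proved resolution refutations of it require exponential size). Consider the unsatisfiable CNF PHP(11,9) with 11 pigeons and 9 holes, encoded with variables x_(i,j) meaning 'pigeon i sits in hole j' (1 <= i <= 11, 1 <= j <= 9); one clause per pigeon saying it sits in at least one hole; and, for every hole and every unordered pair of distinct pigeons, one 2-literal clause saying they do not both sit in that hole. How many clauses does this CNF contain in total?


PHP(11,9): 11 pigeons, 9 holes, 11*9 = 99 variables.
- pigeon clauses: one per pigeon -> 11 clauses
- hole clauses: 9 holes * C(11,2) = 9 * 55 -> 495 clauses
Total clauses = 11 + 495 = 506

506


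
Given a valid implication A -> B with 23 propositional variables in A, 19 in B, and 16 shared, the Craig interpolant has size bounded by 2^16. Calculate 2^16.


Shared atoms = 16
Craig interpolant size bound = 2^16
= 65536

65536


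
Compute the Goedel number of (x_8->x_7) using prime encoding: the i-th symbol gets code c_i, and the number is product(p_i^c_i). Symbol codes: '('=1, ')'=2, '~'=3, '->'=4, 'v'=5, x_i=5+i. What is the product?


Formula: (x_8->x_7)
Symbol codes: [1, 13, 4, 12, 2]
Primes: [2, 3, 5, 7, 11]
p_1^1 = 2^1 = 2
p_2^13 = 3^13 = 1594323
p_3^4 = 5^4 = 625
p_4^12 = 7^12 = 13841287201
p_5^2 = 11^2 = 121
Product = 3337706733291688353750

3337706733291688353750


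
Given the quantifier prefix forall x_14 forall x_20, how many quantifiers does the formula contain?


Quantifier prefix has 2 quantifier symbols.
Quantifier depth = 2

2


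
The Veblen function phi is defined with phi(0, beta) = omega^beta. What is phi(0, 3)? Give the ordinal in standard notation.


phi(0, 3):
phi(0, beta) = omega^beta by definition.
phi(0, 3) = omega^3

omega^3


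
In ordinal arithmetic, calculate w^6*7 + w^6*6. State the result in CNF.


Ordinal addition w^6*7 + w^6*6:
Both terms have the same exponent 6.
w^e*c + w^e*d = w^e*(c+d).
Result = w^6*(7+6) = w^6*13

w^6*13


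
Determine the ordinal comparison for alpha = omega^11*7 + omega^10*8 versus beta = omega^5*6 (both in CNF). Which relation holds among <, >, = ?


Compare term by term from highest exponent:
alpha = omega^11*7 + omega^10*8
beta = omega^5*6
Term 1: alpha has omega^11*7, beta has omega^5*6
Term 2: alpha has omega^10*8, beta has omega^0*0
Result: alpha > beta

alpha > beta


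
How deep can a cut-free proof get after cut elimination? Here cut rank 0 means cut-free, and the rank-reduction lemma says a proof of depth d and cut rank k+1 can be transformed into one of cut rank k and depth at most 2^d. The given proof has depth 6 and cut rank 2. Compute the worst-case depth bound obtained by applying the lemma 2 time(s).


Each rank reduction sends depth d to at most 2^d; cut rank r needs r reductions.
2_0(6) = 6
2_1(6) = 2^6 = 64
2_2(6) = 2^64 = 18446744073709551616
Cut-free depth bound = 18446744073709551616

18446744073709551616


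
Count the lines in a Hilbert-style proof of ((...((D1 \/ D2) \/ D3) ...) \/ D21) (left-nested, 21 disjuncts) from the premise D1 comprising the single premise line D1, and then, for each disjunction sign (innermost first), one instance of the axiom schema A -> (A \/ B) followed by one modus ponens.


Building the left-nested 21-ary disjunction from D1:
- 1 premise line (D1)
- 21 disjuncts means 20 disjunction signs; each needs 1 axiom instance + 1 MP = 2 lines: 2 * 20 = 40
Total = 1 + 40 = 41 lines.

41


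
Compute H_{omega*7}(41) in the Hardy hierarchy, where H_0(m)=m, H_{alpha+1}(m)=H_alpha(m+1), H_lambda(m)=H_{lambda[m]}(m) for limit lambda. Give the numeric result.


H_{omega*7}(41):
For the Hardy hierarchy, H_{omega*k}(n) = 2^k * n.
2^7 = 128.
128 * 41 = 5248

5248


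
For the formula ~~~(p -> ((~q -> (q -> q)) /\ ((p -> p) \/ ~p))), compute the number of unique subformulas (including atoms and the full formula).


Formula: ~~~(p -> ((~q -> (q -> q)) /\ ((p -> p) \/ ~p)))
Subformulas found:
  1. q
  2. p
  3. ~p
  4. ~q
  5. (q -> q)
  6. (p -> p)
  7. ((p -> p) \/ ~p)
  8. (~q -> (q -> q))
  9. ((~q -> (q -> q)) /\ ((p -> p) \/ ~p))
  10. (p -> ((~q -> (q -> q)) /\ ((p -> p) \/ ~p)))
  11. ~(p -> ((~q -> (q -> q)) /\ ((p -> p) \/ ~p)))
  12. ~~(p -> ((~q -> (q -> q)) /\ ((p -> p) \/ ~p)))
  13. ~~~(p -> ((~q -> (q -> q)) /\ ((p -> p) \/ ~p)))
Total distinct subformulas = 13

13


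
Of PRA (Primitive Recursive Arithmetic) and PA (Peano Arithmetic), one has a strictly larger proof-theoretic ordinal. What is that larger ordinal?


Proof-theoretic ordinal of PRA (Primitive Recursive Arithmetic): omega^omega
Proof-theoretic ordinal of PA (Peano Arithmetic): epsilon_0
Comparing: omega^omega < epsilon_0.
The larger ordinal is epsilon_0 (from PA (Peano Arithmetic)).

epsilon_0


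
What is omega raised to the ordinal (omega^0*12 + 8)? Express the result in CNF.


omega^(omega^0*12 + 8):
omega^0 = 1, so the exponent is 12 + 8 = 20 (finite ordinal addition).
Result = omega^20, already a single CNF term.

omega^20


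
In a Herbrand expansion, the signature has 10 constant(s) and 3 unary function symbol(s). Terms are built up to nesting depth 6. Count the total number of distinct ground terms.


Herbrand terms by depth:
Depth 0: 10 constants
Depth 1: 30 new terms (running total: 40)
Depth 2: 90 new terms (running total: 130)
Depth 3: 270 new terms (running total: 400)
Depth 4: 810 new terms (running total: 1210)
Depth 5: 2430 new terms (running total: 3640)
Depth 6: 7290 new terms (running total: 10930)
Total distinct ground terms = 10930

10930


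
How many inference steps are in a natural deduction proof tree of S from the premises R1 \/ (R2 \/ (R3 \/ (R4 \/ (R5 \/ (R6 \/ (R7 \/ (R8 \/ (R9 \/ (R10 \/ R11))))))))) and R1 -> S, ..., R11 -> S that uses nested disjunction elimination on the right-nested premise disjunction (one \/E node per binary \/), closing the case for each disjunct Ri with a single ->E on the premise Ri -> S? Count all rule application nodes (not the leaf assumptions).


The premise R1 \/ (R2 \/ (R3 \/ (R4 \/ (R5 \/ (R6 \/ (R7 \/ (R8 \/ (R9 \/ (R10 \/ R11))))))))) contains 11 disjuncts, hence 10 binary \/ connectives.
- Each binary \/ is eliminated once: 10 \/E nodes.
- Each of the 11 cases Ri derives S by one ->E with Ri -> S: 11 ->E nodes.
Total = 10 + 11 = 21

21


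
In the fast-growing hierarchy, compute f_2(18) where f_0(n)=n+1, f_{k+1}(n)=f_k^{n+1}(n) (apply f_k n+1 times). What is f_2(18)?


f_2(18) = f_1^19(18)
f_1(m) = 2m + 1.
Iterating: f_1^k(n) = 2^k*(n+1) - 1.
f_2(18) = 2^19*(18+1) - 1 = 524288*19 - 1 = 9961471

9961471


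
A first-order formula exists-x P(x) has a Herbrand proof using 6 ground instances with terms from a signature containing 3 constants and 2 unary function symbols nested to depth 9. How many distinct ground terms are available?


Herbrand terms by depth:
Depth 0: 3 constants
Depth 1: 6 new terms (running total: 9)
Depth 2: 12 new terms (running total: 21)
Depth 3: 24 new terms (running total: 45)
Depth 4: 48 new terms (running total: 93)
Depth 5: 96 new terms (running total: 189)
Depth 6: 192 new terms (running total: 381)
Depth 7: 384 new terms (running total: 765)
Depth 8: 768 new terms (running total: 1533)
Depth 9: 1536 new terms (running total: 3069)
Total distinct ground terms = 3069

3069


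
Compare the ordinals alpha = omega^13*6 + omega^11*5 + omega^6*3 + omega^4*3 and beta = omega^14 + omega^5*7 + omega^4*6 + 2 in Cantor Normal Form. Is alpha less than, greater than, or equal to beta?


Compare term by term from highest exponent:
alpha = omega^13*6 + omega^11*5 + omega^6*3 + omega^4*3
beta = omega^14 + omega^5*7 + omega^4*6 + 2
Term 1: alpha has omega^13*6, beta has omega^14*1
Term 2: alpha has omega^11*5, beta has omega^5*7
Term 3: alpha has omega^6*3, beta has omega^4*6
Term 4: alpha has omega^4*3, beta has omega^0*2
Result: alpha < beta

alpha < beta


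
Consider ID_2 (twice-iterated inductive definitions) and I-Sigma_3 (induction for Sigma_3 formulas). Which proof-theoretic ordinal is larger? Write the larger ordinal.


Proof-theoretic ordinal of ID_2 (twice-iterated inductive definitions): psi_0(epsilon_{Omega_2+1})
Proof-theoretic ordinal of I-Sigma_3 (induction for Sigma_3 formulas): omega^(omega^(omega^omega))
Comparing: omega^(omega^(omega^omega)) < psi_0(epsilon_{Omega_2+1}).
The larger ordinal is psi_0(epsilon_{Omega_2+1}) (from ID_2 (twice-iterated inductive definitions)).

psi_0(epsilon_{Omega_2+1})


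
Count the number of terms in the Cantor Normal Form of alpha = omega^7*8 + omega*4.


CNF: omega^7*8 + omega*4
Count the summands separated by '+':
  term 1: omega^7*8
  term 2: omega*4
Total terms = 2

2


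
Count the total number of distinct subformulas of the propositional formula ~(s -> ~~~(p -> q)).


Formula: ~(s -> ~~~(p -> q))
Subformulas found:
  1. q
  2. s
  3. p
  4. (p -> q)
  5. ~(p -> q)
  6. ~~(p -> q)
  7. ~~~(p -> q)
  8. (s -> ~~~(p -> q))
  9. ~(s -> ~~~(p -> q))
Total distinct subformulas = 9

9


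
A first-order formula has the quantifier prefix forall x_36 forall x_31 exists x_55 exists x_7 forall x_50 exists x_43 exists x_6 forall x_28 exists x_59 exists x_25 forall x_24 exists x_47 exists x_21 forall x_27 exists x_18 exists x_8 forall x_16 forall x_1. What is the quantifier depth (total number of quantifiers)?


Quantifier prefix has 18 quantifier symbols.
Quantifier depth = 18

18


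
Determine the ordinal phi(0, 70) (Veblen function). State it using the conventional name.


phi(0, 70):
phi(0, beta) = omega^beta by definition.
phi(0, 70) = omega^70

omega^70


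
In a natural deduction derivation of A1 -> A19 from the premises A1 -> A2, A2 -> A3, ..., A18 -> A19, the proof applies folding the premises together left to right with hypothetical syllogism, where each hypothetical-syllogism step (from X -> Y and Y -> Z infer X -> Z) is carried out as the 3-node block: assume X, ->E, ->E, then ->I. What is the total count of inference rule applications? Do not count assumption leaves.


There are 18 premises in the chain. The first HS step combines premises 1 and 2; each further premise needs one more HS step.
So 18 premises require 18 - 1 = 17 hypothetical-syllogism steps.
Each HS step uses 3 inference nodes (->E, ->E, ->I).
17 * 3 = 51 total inference nodes.

51


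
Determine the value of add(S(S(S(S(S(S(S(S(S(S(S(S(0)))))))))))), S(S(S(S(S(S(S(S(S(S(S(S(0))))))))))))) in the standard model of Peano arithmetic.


add(S^12(0), S^12(0)):
S^12(0) = 12
S^12(0) = 12
12 + 12 = 24

24


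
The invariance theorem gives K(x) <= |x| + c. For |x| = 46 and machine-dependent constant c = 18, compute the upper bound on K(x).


K(x) <= |x| + c = 46 + 18 = 64

64


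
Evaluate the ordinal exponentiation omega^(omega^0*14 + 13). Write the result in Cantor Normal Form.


omega^(omega^0*14 + 13):
omega^0 = 1, so the exponent is 14 + 13 = 27 (finite ordinal addition).
Result = omega^27, already a single CNF term.

omega^27


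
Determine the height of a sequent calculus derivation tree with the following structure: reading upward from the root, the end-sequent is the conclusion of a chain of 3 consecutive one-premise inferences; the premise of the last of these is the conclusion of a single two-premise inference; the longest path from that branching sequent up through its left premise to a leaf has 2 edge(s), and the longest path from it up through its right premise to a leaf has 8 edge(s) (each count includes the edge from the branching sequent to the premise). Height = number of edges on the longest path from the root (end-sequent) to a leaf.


Longest path through the left premise: 2 edges (measured from the branching sequent)
Longest path through the right premise: 8 edges
Height of the subtree rooted at the branching sequent: max(2, 8) = 8
The branching sequent sits 3 edges above the root (the chain of one-premise inferences), so height = 8 + 3 = 11

11


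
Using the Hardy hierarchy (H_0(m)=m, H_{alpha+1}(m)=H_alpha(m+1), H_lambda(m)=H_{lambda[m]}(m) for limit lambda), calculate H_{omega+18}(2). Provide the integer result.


H_{omega+18}(2):
Unwind the 18 successor steps: H_{omega+18}(2) = H_omega(2+18) = H_omega(20).
H_omega(m) = H_m(m) = m + m = 2m.
Result = 2 * 20 = 40

40


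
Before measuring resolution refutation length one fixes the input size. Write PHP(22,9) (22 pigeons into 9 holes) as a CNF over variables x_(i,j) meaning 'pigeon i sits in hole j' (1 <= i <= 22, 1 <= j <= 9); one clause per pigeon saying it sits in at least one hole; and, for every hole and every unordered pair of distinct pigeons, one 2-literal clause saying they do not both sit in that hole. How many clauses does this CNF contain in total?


PHP(22,9): 22 pigeons, 9 holes, 22*9 = 198 variables.
- pigeon clauses: one per pigeon -> 22 clauses
- hole clauses: 9 holes * C(22,2) = 9 * 231 -> 2079 clauses
Total clauses = 22 + 2079 = 2101

2101


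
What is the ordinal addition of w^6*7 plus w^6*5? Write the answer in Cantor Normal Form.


Ordinal addition w^6*7 + w^6*5:
Both terms have the same exponent 6.
w^e*c + w^e*d = w^e*(c+d).
Result = w^6*(7+5) = w^6*12

w^6*12


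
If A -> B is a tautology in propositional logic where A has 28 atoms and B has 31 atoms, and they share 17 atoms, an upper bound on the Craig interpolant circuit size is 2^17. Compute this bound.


Shared atoms = 17
Craig interpolant size bound = 2^17
= 131072

131072


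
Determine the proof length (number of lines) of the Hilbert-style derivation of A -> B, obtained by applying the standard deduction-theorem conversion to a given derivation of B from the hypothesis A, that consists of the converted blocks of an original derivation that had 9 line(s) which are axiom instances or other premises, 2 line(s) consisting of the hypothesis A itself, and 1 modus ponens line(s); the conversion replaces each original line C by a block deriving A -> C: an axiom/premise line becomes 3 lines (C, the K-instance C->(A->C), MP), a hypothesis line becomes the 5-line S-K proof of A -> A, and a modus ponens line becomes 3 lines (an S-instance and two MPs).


Deduction-theorem conversion, block by block:
- 9 axiom/premise lines -> 3 lines each = 27
- 2 hypothesis lines -> 5 lines each (identity proof A->A) = 10
- 1 MP lines -> 3 lines each (S-instance, MP, MP) = 3
Total = 27 + 10 + 3 = 40 lines.

40


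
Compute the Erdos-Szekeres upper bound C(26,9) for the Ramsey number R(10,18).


R(10,18) <= C(10+18-2, 10-1) = C(26, 9)
C(26, 9) = 26! / (9! * 17!)
= 3124550

3124550


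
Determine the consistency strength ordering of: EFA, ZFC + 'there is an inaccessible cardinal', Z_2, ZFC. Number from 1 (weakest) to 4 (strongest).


Ordering by consistency strength:
1. EFA
2. Z_2
3. ZFC
4. ZFC + 'there is an inaccessible cardinal'


EFA=1, ZFC + 'there is an inaccessible cardinal'=4, Z_2=2, ZFC=3


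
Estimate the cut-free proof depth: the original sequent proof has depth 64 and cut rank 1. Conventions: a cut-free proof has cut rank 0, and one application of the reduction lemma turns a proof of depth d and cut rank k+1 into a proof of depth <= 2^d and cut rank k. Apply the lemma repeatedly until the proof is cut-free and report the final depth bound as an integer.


Each rank reduction sends depth d to at most 2^d; cut rank r needs r reductions.
2_0(64) = 64
2_1(64) = 2^64 = 18446744073709551616
Cut-free depth bound = 18446744073709551616

18446744073709551616


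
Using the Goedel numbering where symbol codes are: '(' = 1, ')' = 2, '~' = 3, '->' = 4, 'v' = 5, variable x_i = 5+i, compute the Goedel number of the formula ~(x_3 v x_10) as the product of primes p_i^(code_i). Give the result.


Formula: ~(x_3 v x_10)
Symbol codes: [3, 1, 8, 5, 15, 2]
Primes: [2, 3, 5, 7, 11, 13]
p_1^3 = 2^3 = 8
p_2^1 = 3^1 = 3
p_3^8 = 5^8 = 390625
p_4^5 = 7^5 = 16807
p_5^15 = 11^15 = 4177248169415651
p_6^2 = 13^2 = 169
Product = 111234231442400015946871875000

111234231442400015946871875000


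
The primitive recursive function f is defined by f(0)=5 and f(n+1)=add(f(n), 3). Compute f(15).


f(0) = 5
f(1) = add(f(0), 3) = add(5, 3) = 8
f(2) = add(f(1), 3) = add(8, 3) = 11
f(3) = add(f(2), 3) = add(11, 3) = 14
f(4) = add(f(3), 3) = add(14, 3) = 17
f(5) = add(f(4), 3) = add(17, 3) = 20
f(6) = add(f(5), 3) = add(20, 3) = 23
f(7) = add(f(6), 3) = add(23, 3) = 26
f(8) = add(f(7), 3) = add(26, 3) = 29
f(9) = add(f(8), 3) = add(29, 3) = 32
f(10) = add(f(9), 3) = add(32, 3) = 35
f(11) = add(f(10), 3) = add(35, 3) = 38
f(12) = add(f(11), 3) = add(38, 3) = 41
f(13) = add(f(12), 3) = add(41, 3) = 44
f(14) = add(f(13), 3) = add(44, 3) = 47
f(15) = add(f(14), 3) = add(47, 3) = 50


50


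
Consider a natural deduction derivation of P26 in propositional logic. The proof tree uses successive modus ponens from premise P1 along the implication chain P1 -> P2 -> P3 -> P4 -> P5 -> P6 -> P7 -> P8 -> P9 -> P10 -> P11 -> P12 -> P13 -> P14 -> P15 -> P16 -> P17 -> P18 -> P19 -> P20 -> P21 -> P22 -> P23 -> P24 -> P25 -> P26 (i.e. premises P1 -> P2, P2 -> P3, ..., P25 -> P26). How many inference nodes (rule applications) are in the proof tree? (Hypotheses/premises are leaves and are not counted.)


We have a chain: P1 -> P2 -> P3 -> P4 -> P5 -> P6 -> P7 -> P8 -> P9 -> P10 -> P11 -> P12 -> P13 -> P14 -> P15 -> P16 -> P17 -> P18 -> P19 -> P20 -> P21 -> P22 -> P23 -> P24 -> P25 -> P26.
Each modus ponens application produces the next variable.
The chain has 26 propositions, so 26-1 = 25 modus ponens steps.
Total inference nodes = 25

25


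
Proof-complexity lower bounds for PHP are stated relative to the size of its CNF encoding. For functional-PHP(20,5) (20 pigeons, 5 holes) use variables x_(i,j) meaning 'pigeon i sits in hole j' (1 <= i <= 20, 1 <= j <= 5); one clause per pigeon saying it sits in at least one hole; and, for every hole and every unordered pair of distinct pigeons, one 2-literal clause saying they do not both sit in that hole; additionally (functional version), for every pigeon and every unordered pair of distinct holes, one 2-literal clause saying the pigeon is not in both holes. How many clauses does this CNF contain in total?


functional-PHP(20,5): 20 pigeons, 5 holes, 20*5 = 100 variables.
- pigeon clauses: one per pigeon -> 20 clauses
- hole clauses: 5 holes * C(20,2) = 5 * 190 -> 950 clauses
- functional clauses: 20 pigeons * C(5,2) = 20 * 10 -> 200 clauses
Total clauses = 20 + 950 + 200 = 1170

1170


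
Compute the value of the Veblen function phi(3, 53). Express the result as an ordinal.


phi(3, 53):
phi(3, beta) = eta_beta (the beta-th eta number, fixed point of zeta).
phi(3, 53) = eta_53

eta_53


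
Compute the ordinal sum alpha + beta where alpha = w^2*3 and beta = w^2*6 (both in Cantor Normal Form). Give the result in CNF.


Ordinal addition w^2*3 + w^2*6:
Both terms have the same exponent 2.
w^e*c + w^e*d = w^e*(c+d).
Result = w^2*(3+6) = w^2*9

w^2*9


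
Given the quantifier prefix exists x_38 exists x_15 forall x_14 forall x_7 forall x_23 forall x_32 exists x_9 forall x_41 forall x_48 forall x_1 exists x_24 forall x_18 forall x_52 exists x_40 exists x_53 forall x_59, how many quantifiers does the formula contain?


Quantifier prefix has 16 quantifier symbols.
Quantifier depth = 16

16


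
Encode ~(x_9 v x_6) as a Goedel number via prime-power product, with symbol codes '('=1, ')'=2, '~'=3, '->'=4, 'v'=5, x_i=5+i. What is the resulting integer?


Formula: ~(x_9 v x_6)
Symbol codes: [3, 1, 14, 5, 11, 2]
Primes: [2, 3, 5, 7, 11, 13]
p_1^3 = 2^3 = 8
p_2^1 = 3^1 = 3
p_3^14 = 5^14 = 6103515625
p_4^5 = 7^5 = 16807
p_5^11 = 11^11 = 285311670611
p_6^2 = 13^2 = 169
Product = 118710119956799415966796875000

118710119956799415966796875000


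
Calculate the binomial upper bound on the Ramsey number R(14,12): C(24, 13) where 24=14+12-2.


R(14,12) <= C(14+12-2, 14-1) = C(24, 13)
C(24, 13) = 24! / (13! * 11!)
= 2496144

2496144


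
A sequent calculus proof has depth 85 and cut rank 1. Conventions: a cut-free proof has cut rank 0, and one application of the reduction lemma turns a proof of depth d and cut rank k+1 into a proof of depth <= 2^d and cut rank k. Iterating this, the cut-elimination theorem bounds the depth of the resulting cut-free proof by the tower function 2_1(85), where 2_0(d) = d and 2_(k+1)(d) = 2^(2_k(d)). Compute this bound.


Each rank reduction sends depth d to at most 2^d; cut rank r needs r reductions.
2_0(85) = 85
2_1(85) = 2^85 = 38685626227668133590597632
Cut-free depth bound = 38685626227668133590597632

38685626227668133590597632


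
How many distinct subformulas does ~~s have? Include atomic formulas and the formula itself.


Formula: ~~s
Subformulas found:
  1. s
  2. ~s
  3. ~~s
Total distinct subformulas = 3

3


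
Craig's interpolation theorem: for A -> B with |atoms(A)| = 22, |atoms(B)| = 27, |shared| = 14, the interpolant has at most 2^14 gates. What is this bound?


Shared atoms = 14
Craig interpolant size bound = 2^14
= 16384

16384


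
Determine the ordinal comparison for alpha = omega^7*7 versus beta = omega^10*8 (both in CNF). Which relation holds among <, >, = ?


Compare term by term from highest exponent:
alpha = omega^7*7
beta = omega^10*8
Term 1: alpha has omega^7*7, beta has omega^10*8
Result: alpha < beta

alpha < beta


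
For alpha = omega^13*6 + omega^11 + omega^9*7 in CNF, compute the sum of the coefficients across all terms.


CNF: omega^13*6 + omega^11 + omega^9*7
Coefficients: 6 + 1 + 7 = 14

14


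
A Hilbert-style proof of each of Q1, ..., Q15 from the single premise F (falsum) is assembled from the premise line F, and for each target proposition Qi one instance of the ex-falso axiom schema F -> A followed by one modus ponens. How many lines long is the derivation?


Ex falso, line by line:
- 1 premise line (F)
- 15 targets, each needing 1 axiom instance (F -> Qi) + 1 MP = 2 lines: 2 * 15 = 30
Total = 1 + 30 = 31 lines.

31


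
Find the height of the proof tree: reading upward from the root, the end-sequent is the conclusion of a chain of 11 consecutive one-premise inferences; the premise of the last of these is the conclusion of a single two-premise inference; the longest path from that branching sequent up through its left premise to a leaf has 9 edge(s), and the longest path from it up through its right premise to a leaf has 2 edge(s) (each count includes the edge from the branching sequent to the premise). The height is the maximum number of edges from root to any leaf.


Longest path through the left premise: 9 edges (measured from the branching sequent)
Longest path through the right premise: 2 edges
Height of the subtree rooted at the branching sequent: max(9, 2) = 9
The branching sequent sits 11 edges above the root (the chain of one-premise inferences), so height = 9 + 11 = 20

20


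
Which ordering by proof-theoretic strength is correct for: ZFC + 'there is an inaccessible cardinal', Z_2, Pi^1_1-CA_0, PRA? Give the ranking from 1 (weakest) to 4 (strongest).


Ordering by consistency strength:
1. PRA
2. Pi^1_1-CA_0
3. Z_2
4. ZFC + 'there is an inaccessible cardinal'


ZFC + 'there is an inaccessible cardinal'=4, Z_2=3, Pi^1_1-CA_0=2, PRA=1


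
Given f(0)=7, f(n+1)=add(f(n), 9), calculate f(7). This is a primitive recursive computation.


f(0) = 7
f(1) = add(f(0), 9) = add(7, 9) = 16
f(2) = add(f(1), 9) = add(16, 9) = 25
f(3) = add(f(2), 9) = add(25, 9) = 34
f(4) = add(f(3), 9) = add(34, 9) = 43
f(5) = add(f(4), 9) = add(43, 9) = 52
f(6) = add(f(5), 9) = add(52, 9) = 61
f(7) = add(f(6), 9) = add(61, 9) = 70


70


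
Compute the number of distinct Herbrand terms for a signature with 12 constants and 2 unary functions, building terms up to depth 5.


Herbrand terms by depth:
Depth 0: 12 constants
Depth 1: 24 new terms (running total: 36)
Depth 2: 48 new terms (running total: 84)
Depth 3: 96 new terms (running total: 180)
Depth 4: 192 new terms (running total: 372)
Depth 5: 384 new terms (running total: 756)
Total distinct ground terms = 756

756


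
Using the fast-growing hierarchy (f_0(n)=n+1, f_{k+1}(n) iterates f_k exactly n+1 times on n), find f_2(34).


f_2(34) = f_1^35(34)
f_1(m) = 2m + 1.
Iterating: f_1^k(n) = 2^k*(n+1) - 1.
f_2(34) = 2^35*(34+1) - 1 = 34359738368*35 - 1 = 1202590842879

1202590842879


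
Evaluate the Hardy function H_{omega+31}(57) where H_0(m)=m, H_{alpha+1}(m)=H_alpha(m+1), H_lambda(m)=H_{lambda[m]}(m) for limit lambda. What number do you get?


H_{omega+31}(57):
Unwind the 31 successor steps: H_{omega+31}(57) = H_omega(57+31) = H_omega(88).
H_omega(m) = H_m(m) = m + m = 2m.
Result = 2 * 88 = 176

176


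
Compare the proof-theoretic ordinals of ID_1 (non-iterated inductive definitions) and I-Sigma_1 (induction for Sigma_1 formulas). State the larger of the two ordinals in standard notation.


Proof-theoretic ordinal of ID_1 (non-iterated inductive definitions): psi_0(epsilon_{Omega+1})
Proof-theoretic ordinal of I-Sigma_1 (induction for Sigma_1 formulas): omega^omega
Comparing: omega^omega < psi_0(epsilon_{Omega+1}).
The larger ordinal is psi_0(epsilon_{Omega+1}) (from ID_1 (non-iterated inductive definitions)).

psi_0(epsilon_{Omega+1})


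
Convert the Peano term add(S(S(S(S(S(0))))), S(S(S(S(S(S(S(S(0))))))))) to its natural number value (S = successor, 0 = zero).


add(S^5(0), S^8(0)):
S^5(0) = 5
S^8(0) = 8
5 + 8 = 13

13


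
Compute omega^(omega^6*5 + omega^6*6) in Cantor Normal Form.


omega^(omega^6*5 + omega^6*6):
Both terms of the exponent have the same exponent 6, so they merge: omega^6*5 + omega^6*6 = omega^6*(5+6) = omega^6*11.
omega raised to a CNF ordinal is a single CNF term: Result = omega^(omega^6*11)

omega^(omega^6*11)


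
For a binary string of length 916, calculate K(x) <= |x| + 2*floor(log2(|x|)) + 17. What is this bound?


floor(log2(916)) = 9
2 * 9 = 18
K(x) <= 916 + 18 + 17 = 951

951


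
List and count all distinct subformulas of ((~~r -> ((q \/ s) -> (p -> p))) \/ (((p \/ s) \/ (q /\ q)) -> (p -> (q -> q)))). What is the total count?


Formula: ((~~r -> ((q \/ s) -> (p -> p))) \/ (((p \/ s) \/ (q /\ q)) -> (p -> (q -> q))))
Subformulas found:
  1. r
  2. q
  3. s
  4. p
  5. ~r
  6. ~~r
  7. (q /\ q)
  8. (p -> p)
  9. (q -> q)
  10. (p \/ s)
  11. (q \/ s)
  12. (p -> (q -> q))
  13. ((p \/ s) \/ (q /\ q))
  14. ((q \/ s) -> (p -> p))
  15. (~~r -> ((q \/ s) -> (p -> p)))
  16. (((p \/ s) \/ (q /\ q)) -> (p -> (q -> q)))
  17. ((~~r -> ((q \/ s) -> (p -> p))) \/ (((p \/ s) \/ (q /\ q)) -> (p -> (q -> q))))
Total distinct subformulas = 17

17
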